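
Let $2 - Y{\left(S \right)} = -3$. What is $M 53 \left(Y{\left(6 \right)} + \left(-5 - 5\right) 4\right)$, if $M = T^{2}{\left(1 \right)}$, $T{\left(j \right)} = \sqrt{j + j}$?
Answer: $-3710$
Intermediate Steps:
$T{\left(j \right)} = \sqrt{2} \sqrt{j}$ ($T{\left(j \right)} = \sqrt{2 j} = \sqrt{2} \sqrt{j}$)
$Y{\left(S \right)} = 5$ ($Y{\left(S \right)} = 2 - -3 = 2 + 3 = 5$)
$M = 2$ ($M = \left(\sqrt{2} \sqrt{1}\right)^{2} = \left(\sqrt{2} \cdot 1\right)^{2} = \left(\sqrt{2}\right)^{2} = 2$)
$M 53 \left(Y{\left(6 \right)} + \left(-5 - 5\right) 4\right) = 2 \cdot 53 \left(5 + \left(-5 - 5\right) 4\right) = 2 \cdot 53 \left(5 - 40\right) = 2 \cdot 53 \left(-35\right) = 2 \left(-1855\right) = -3710$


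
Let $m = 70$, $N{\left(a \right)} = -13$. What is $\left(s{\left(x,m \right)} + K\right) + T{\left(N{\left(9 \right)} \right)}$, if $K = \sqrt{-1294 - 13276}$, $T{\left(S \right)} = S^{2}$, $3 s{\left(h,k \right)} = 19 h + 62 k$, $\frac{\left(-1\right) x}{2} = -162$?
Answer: $\frac{11003}{3} + i \sqrt{14570} \approx 3667.7 + 120.71 i$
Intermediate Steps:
$x = 324$ ($x = \left(-2\right) \left(-162\right) = 324$)
$s{\left(h,k \right)} = \frac{19 h}{3} + \frac{62 k}{3}$ ($s{\left(h,k \right)} = \frac{19 h + 62 k}{3} = \frac{19 h}{3} + \frac{62 k}{3}$)
$K = i \sqrt{14570}$ ($K = \sqrt{-14570} = i \sqrt{14570} \approx 120.71 i$)
$\left(s{\left(x,m \right)} + K\right) + T{\left(N{\left(9 \right)} \right)} = \left(\left(\frac{19}{3} \cdot 324 + \frac{62}{3} \cdot 70\right) + i \sqrt{14570}\right) + \left(-13\right)^{2} = \left(\left(2052 + \frac{4340}{3}\right) + i \sqrt{14570}\right) + 169 = \left(\frac{10496}{3} + i \sqrt{14570}\right) + 169 = \frac{11003}{3} + i \sqrt{14570}$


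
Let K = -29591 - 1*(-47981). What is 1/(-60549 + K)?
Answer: -1/42159 ≈ -2.3720e-5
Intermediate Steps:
K = 18390 (K = -29591 + 47981 = 18390)
1/(-60549 + K) = 1/(-60549 + 18390) = 1/(-42159) = -1/42159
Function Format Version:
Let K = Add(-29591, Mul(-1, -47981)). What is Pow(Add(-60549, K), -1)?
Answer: Rational(-1, 42159) ≈ -2.3720e-5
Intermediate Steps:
K = 18390 (K = Add(-29591, 47981) = 18390)
Pow(Add(-60549, K), -1) = Pow(Add(-60549, 18390), -1) = Pow(-42159, -1) = Rational(-1, 42159)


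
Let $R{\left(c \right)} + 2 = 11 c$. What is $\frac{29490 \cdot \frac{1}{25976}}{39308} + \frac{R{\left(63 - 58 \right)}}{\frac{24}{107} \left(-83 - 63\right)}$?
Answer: $- \frac{22618570543}{13975821822} \approx -1.6184$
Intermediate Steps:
$R{\left(c \right)} = -2 + 11 c$
$\frac{29490 \cdot \frac{1}{25976}}{39308} + \frac{R{\left(63 - 58 \right)}}{\frac{24}{107} \left(-83 - 63\right)} = \frac{29490 \cdot \frac{1}{25976}}{39308} + \frac{-2 + 11 \left(63 - 58\right)}{\frac{24}{107} \left(-83 - 63\right)} = 29490 \cdot \frac{1}{25976} \cdot \frac{1}{39308} + \frac{-2 + 11 \left(63 - 58\right)}{24 \cdot \frac{1}{107} \left(-146\right)} = \frac{14745}{12988} \cdot \frac{1}{39308} + \frac{-2 + 11 \cdot 5}{\frac{24}{107} \left(-146\right)} = \frac{14745}{510532304} + \frac{-2 + 55}{- \frac{3504}{107}} = \frac{14745}{510532304} + 53 \left(- \frac{107}{3504}\right) = \frac{14745}{510532304} - \frac{5671}{3504} = - \frac{22618570543}{13975821822}$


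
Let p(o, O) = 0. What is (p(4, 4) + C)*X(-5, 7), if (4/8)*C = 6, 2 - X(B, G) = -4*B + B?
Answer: -156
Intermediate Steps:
X(B, G) = 2 + 3*B (X(B, G) = 2 - (-4*B + B) = 2 - (-3)*B = 2 + 3*B)
C = 12 (C = 2*6 = 12)
(p(4, 4) + C)*X(-5, 7) = (0 + 12)*(2 + 3*(-5)) = 12*(2 - 15) = 12*(-13) = -156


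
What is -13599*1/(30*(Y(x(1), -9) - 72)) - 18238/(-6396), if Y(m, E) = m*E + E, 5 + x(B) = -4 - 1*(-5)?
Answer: 172223/13325 ≈ 12.925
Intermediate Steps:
x(B) = -4 (x(B) = -5 + (-4 - 1*(-5)) = -5 + (-4 + 5) = -5 + 1 = -4)
Y(m, E) = E + E*m (Y(m, E) = E*m + E = E + E*m)
-13599*1/(30*(Y(x(1), -9) - 72)) - 18238/(-6396) = -13599*1/(30*(-9*(1 - 4) - 72)) - 18238/(-6396) = -13599*1/(30*(-9*(-3) - 72)) - 18238*(-1/6396) = -13599*1/(30*(27 - 72)) + 9119/3198 = -13599/(30*(-45)) + 9119/3198 = -13599/(-1350) + 9119/3198 = -13599*(-1/1350) + 9119/3198 = 1511/150 + 9119/3198 = 172223/13325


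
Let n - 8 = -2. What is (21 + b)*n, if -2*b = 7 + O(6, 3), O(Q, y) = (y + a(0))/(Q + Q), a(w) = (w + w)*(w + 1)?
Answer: 417/4 ≈ 104.25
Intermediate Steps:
n = 6 (n = 8 - 2 = 6)
a(w) = 2*w*(1 + w) (a(w) = (2*w)*(1 + w) = 2*w*(1 + w))
O(Q, y) = y/(2*Q) (O(Q, y) = (y + 2*0*(1 + 0))/(Q + Q) = (y + 2*0*1)/((2*Q)) = (y + 0)*(1/(2*Q)) = y*(1/(2*Q)) = y/(2*Q))
b = -29/8 (b = -(7 + (½)*3/6)/2 = -(7 + (½)*3*(⅙))/2 = -(7 + ¼)/2 = -½*29/4 = -29/8 ≈ -3.6250)
(21 + b)*n = (21 - 29/8)*6 = (139/8)*6 = 417/4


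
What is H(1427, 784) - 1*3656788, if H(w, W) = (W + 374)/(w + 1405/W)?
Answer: -1365411425484/373391 ≈ -3.6568e+6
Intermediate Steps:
H(w, W) = (374 + W)/(w + 1405/W)
H(1427, 784) - 1*3656788 = 784*(374 + 784)/(1405 + 784*1427) - 1*3656788 = 784*1158/(1405 + 1118768) - 3656788 = 784*1158/1120173 - 3656788 = 784*(1/1120173)*1158 - 3656788 = 302624/373391 - 3656788 = -1365411425484/373391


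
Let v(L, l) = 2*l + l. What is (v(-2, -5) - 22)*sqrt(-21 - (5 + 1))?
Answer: -111*I*sqrt(3) ≈ -192.26*I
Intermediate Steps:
v(L, l) = 3*l
(v(-2, -5) - 22)*sqrt(-21 - (5 + 1)) = (3*(-5) - 22)*sqrt(-21 - (5 + 1)) = (-15 - 22)*sqrt(-21 - 1*6) = -37*sqrt(-21 - 6) = -111*I*sqrt(3)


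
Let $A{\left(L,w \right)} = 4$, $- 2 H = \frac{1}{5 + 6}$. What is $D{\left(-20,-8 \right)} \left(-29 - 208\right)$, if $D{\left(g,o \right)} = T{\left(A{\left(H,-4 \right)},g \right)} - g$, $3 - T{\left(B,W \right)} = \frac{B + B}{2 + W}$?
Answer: $- \frac{16669}{3} \approx -5556.3$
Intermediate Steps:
$H = - \frac{1}{22}$ ($H = - \frac{1}{2 \left(5 + 6\right)} = - \frac{1}{2 \cdot 11} = \left(- \frac{1}{2}\right) \frac{1}{11} = - \frac{1}{22} \approx -0.045455$)
$T{\left(B,W \right)} = 3 - \frac{2 B}{2 + W}$ ($T{\left(B,W \right)} = 3 - \frac{B + B}{2 + W} = 3 - \frac{2 B}{2 + W}$)
$D{\left(g,o \right)} = - g + \frac{-2 + 3 g}{2 + g}$ ($D{\left(g,o \right)} = \frac{6 - 8 + 3 g}{2 + g} - g = \frac{-2 + 3 g}{2 + g} - g = - g + \frac{-2 + 3 g}{2 + g}$)
$D{\left(-20,-8 \right)} \left(-29 - 208\right) = \frac{-2 - 20 - \left(-20\right)^{2}}{2 - 20} \left(-29 - 208\right) = \frac{-2 - 20 - 400}{-18} \left(-29 - 208\right) = - \frac{-2 - 20 - 400}{18} \left(-237\right) = \left(- \frac{1}{18}\right) \left(-422\right) \left(-237\right) = \frac{211}{9} \left(-237\right) = - \frac{16669}{3}$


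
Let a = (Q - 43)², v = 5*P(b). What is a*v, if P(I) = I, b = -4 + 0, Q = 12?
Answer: -19220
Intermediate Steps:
b = -4
v = -20 (v = 5*(-4) = -20)
a = 961 (a = (12 - 43)² = (-31)² = 961)
a*v = 961*(-20) = -19220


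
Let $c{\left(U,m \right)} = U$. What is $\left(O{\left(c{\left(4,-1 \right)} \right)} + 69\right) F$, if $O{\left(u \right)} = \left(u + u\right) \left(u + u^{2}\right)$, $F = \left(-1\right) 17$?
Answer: $-3893$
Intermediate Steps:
$F = -17$
$O{\left(u \right)} = 2 u \left(u + u^{2}\right)$
$\left(O{\left(c{\left(4,-1 \right)} \right)} + 69\right) F = \left(2 \cdot 4^{2} \left(1 + 4\right) + 69\right) \left(-17\right) = \left(2 \cdot 16 \cdot 5 + 69\right) \left(-17\right) = \left(160 + 69\right) \left(-17\right) = 229 \left(-17\right) = -3893$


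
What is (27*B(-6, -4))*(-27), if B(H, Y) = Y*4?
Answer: 11664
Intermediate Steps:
B(H, Y) = 4*Y
(27*B(-6, -4))*(-27) = (27*(4*(-4)))*(-27) = (27*(-16))*(-27) = -432*(-27) = 11664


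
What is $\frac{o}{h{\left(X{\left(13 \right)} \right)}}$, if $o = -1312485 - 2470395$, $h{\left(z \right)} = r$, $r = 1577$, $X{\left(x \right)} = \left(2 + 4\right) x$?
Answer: $- \frac{3782880}{1577} \approx -2398.8$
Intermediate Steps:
$X{\left(x \right)} = 6 x$
$h{\left(z \right)} = 1577$
$o = -3782880$
$\frac{o}{h{\left(X{\left(13 \right)} \right)}} = - \frac{3782880}{1577}$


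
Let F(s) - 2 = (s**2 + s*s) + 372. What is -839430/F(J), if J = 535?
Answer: -419715/286412 ≈ -1.4654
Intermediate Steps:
F(s) = 374 + 2*s**2 (F(s) = 2 + ((s**2 + s*s) + 372) = 2 + ((s**2 + s**2) + 372) = 2 + (2*s**2 + 372) = 2 + (372 + 2*s**2) = 374 + 2*s**2)
-839430/F(J) = -839430/(374 + 2*535**2) = -839430/(374 + 2*286225) = -839430/(374 + 572450) = -839430/572824 = -839430*1/572824 = -419715/286412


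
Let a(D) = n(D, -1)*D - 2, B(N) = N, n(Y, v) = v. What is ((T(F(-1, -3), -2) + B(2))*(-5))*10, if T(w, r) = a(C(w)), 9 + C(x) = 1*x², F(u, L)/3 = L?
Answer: 3600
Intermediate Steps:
F(u, L) = 3*L
C(x) = -9 + x² (C(x) = -9 + 1*x² = -9 + x²)
a(D) = -2 - D (a(D) = -D - 2 = -2 - D)
T(w, r) = 7 - w² (T(w, r) = -2 - (-9 + w²) = -2 + (9 - w²) = 7 - w²)
((T(F(-1, -3), -2) + B(2))*(-5))*10 = (((7 - (3*(-3))²) + 2)*(-5))*10 = (((7 - 1*(-9)²) + 2)*(-5))*10 = (((7 - 1*81) + 2)*(-5))*10 = (((7 - 81) + 2)*(-5))*10 = ((-74 + 2)*(-5))*10 = -72*(-5)*10 = 360*10 = 3600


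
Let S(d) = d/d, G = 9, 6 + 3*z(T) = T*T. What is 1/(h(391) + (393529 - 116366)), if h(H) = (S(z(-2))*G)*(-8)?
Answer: 1/277091 ≈ 3.6089e-6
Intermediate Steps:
z(T) = -2 + T²/3 (z(T) = -2 + (T*T)/3 = -2 + T²/3)
S(d) = 1
h(H) = -72 (h(H) = (1*9)*(-8) = 9*(-8) = -72)
1/(h(391) + (393529 - 116366)) = 1/(-72 + (393529 - 116366)) = 1/(-72 + 277163) = 1/277091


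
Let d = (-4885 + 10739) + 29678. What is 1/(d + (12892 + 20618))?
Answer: 1/69042 ≈ 1.4484e-5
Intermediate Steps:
d = 35532 (d = 5854 + 29678 = 35532)
1/(d + (12892 + 20618)) = 1/(35532 + (12892 + 20618)) = 1/(35532 + 33510) = 1/69042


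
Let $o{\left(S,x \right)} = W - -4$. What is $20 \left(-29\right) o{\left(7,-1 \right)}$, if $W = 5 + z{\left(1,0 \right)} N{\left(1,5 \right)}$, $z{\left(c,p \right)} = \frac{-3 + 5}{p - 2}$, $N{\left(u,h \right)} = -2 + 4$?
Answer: $-4060$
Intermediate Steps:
$N{\left(u,h \right)} = 2$
$z{\left(c,p \right)} = \frac{2}{-2 + p}$
$W = 3$ ($W = 5 + \frac{2}{-2 + 0} \cdot 2 = 5 + \frac{2}{-2} \cdot 2 = 5 + 2 \left(- \frac{1}{2}\right) 2 = 5 - 2 = 3$)
$o{\left(S,x \right)} = 7$ ($o{\left(S,x \right)} = 3 - -4 = 3 + 4 = 7$)
$20 \left(-29\right) o{\left(7,-1 \right)} = 20 \left(-29\right) 7 = \left(-580\right) 7 = -4060$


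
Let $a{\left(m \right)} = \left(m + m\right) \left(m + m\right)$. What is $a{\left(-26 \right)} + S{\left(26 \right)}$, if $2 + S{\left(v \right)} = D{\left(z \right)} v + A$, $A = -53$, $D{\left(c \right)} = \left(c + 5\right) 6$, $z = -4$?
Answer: $2805$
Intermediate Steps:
$a{\left(m \right)} = 4 m^{2}$ ($a{\left(m \right)} = 2 m 2 m = 4 m^{2}$)
$D{\left(c \right)} = 30 + 6 c$ ($D{\left(c \right)} = \left(5 + c\right) 6 = 30 + 6 c$)
$S{\left(v \right)} = -55 + 6 v$ ($S{\left(v \right)} = -2 + \left(\left(30 + 6 \left(-4\right)\right) v - 53\right) = -2 + \left(\left(30 - 24\right) v - 53\right) = -2 + \left(6 v - 53\right) = -2 + \left(-53 + 6 v\right) = -55 + 6 v$)
$a{\left(-26 \right)} + S{\left(26 \right)} = 4 \left(-26\right)^{2} + \left(-55 + 6 \cdot 26\right) = 4 \cdot 676 + \left(-55 + 156\right) = 2704 + 101 = 2805$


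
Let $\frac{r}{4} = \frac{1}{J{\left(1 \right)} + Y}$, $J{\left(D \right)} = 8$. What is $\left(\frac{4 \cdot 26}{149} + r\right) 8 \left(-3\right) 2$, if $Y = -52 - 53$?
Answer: $- \frac{455616}{14453} \approx -31.524$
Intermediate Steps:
$Y = -105$ ($Y = -52 - 53 = -105$)
$r = - \frac{4}{97}$ ($r = \frac{4}{8 - 105} = \frac{4}{-97} = 4 \left(- \frac{1}{97}\right) = - \frac{4}{97} \approx -0.041237$)
$\left(\frac{4 \cdot 26}{149} + r\right) 8 \left(-3\right) 2 = \left(\frac{4 \cdot 26}{149} - \frac{4}{97}\right) 8 \left(-3\right) 2 = \left(104 \cdot \frac{1}{149} - \frac{4}{97}\right) \left(\left(-24\right) 2\right) = \left(\frac{104}{149} - \frac{4}{97}\right) \left(-48\right) = \frac{9492}{14453} \left(-48\right) = - \frac{455616}{14453}$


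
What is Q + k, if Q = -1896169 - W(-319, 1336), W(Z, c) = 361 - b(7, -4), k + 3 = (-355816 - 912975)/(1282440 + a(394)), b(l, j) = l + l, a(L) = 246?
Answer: -2432639638825/1282686 ≈ -1.8965e+6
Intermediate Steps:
b(l, j) = 2*l
k = -5116849/1282686 (k = -3 + (-355816 - 912975)/(1282440 + 246) = -3 - 1268791/1282686 = -5116849/1282686 ≈ -3.9892)
W(Z, c) = 347 (W(Z, c) = 361 - 2*7 = 361 - 1*14 = 361 - 14 = 347)
Q = -1896516 (Q = -1896169 - 1*347 = -1896169 - 347 = -1896516)
Q + k = -1896516 - 5116849/1282686 = -2432639638825/1282686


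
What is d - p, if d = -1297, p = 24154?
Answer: -25451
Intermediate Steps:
d - p = -1297 - 1*24154 = -1297 - 24154 = -25451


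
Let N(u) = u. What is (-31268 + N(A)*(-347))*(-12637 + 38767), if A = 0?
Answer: -817032840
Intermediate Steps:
(-31268 + N(A)*(-347))*(-12637 + 38767) = (-31268 + 0*(-347))*(-12637 + 38767) = (-31268 + 0)*26130 = -31268*26130 = -817032840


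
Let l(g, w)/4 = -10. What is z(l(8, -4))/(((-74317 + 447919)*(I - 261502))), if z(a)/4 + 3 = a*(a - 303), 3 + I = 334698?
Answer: 27434/13672525593 ≈ 2.0065e-6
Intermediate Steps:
l(g, w) = -40 (l(g, w) = 4*(-10) = -40)
I = 334695 (I = -3 + 334698 = 334695)
z(a) = -12 + 4*a*(-303 + a) (z(a) = -12 + 4*(a*(a - 303)) = -12 + 4*(a*(-303 + a)) = -12 + 4*a*(-303 + a))
z(l(8, -4))/(((-74317 + 447919)*(I - 261502))) = (-12 - 1212*(-40) + 4*(-40)²)/(((-74317 + 447919)*(334695 - 261502))) = (-12 + 48480 + 4*1600)/((373602*73193)) = (-12 + 48480 + 6400)/27345051186 = 54868*(1/27345051186) = 27434/13672525593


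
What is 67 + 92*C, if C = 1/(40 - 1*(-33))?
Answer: 4983/73 ≈ 68.260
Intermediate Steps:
C = 1/73 (C = 1/(40 + 33) = 1/73 ≈ 0.013699)
67 + 92*C = 67 + 92*(1/73) = 67 + 92/73 = 4983/73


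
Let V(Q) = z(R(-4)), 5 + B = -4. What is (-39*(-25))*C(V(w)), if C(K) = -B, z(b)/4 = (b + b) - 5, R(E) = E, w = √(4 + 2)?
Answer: 8775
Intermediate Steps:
w = √6 ≈ 2.4495
B = -9 (B = -5 - 4 = -9)
z(b) = -20 + 8*b (z(b) = 4*((b + b) - 5) = 4*(2*b - 5) = 4*(-5 + 2*b) = -20 + 8*b)
V(Q) = -52 (V(Q) = -20 + 8*(-4) = -20 - 32 = -52)
C(K) = 9 (C(K) = -1*(-9) = 9)
(-39*(-25))*C(V(w)) = -39*(-25)*9 = 975*9 = 8775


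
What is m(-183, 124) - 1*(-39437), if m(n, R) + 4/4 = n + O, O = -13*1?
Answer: 39240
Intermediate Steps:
O = -13
m(n, R) = -14 + n (m(n, R) = -1 + (n - 13) = -1 + (-13 + n) = -14 + n)
m(-183, 124) - 1*(-39437) = (-14 - 183) - 1*(-39437) = -197 + 39437 = 39240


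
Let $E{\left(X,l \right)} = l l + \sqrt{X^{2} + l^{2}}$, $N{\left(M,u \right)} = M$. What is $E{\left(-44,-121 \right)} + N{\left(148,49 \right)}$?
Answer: $14789 + 11 \sqrt{137} \approx 14918.0$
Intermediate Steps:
$E{\left(X,l \right)} = l^{2} + \sqrt{X^{2} + l^{2}}$
$E{\left(-44,-121 \right)} + N{\left(148,49 \right)} = \left(\left(-121\right)^{2} + \sqrt{\left(-44\right)^{2} + \left(-121\right)^{2}}\right) + 148 = \left(14641 + \sqrt{1936 + 14641}\right) + 148 = \left(14641 + \sqrt{16577}\right) + 148 = \left(14641 + 11 \sqrt{137}\right) + 148 = 14789 + 11 \sqrt{137}$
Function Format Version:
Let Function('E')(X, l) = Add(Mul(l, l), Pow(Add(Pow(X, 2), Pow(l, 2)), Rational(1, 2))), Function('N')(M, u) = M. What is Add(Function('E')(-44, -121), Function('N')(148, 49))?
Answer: Add(14789, Mul(11, Pow(137, Rational(1, 2)))) ≈ 14918.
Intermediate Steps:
Function('E')(X, l) = Add(Pow(l, 2), Pow(Add(Pow(X, 2), Pow(l, 2)), Rational(1, 2)))
Add(Function('E')(-44, -121), Function('N')(148, 49)) = Add(Add(Pow(-121, 2), Pow(Add(Pow(-44, 2), Pow(-121, 2)), Rational(1, 2))), 148) = Add(Add(14641, Pow(Add(1936, 14641), Rational(1, 2))), 148) = Add(Add(14641, Pow(16577, Rational(1, 2))), 148) = Add(Add(14641, Mul(11, Pow(137, Rational(1, 2)))), 148) = Add(14789, Mul(11, Pow(137, Rational(1, 2))))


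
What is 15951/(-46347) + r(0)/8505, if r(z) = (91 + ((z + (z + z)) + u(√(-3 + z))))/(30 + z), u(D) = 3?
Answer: -96798596/281558025 ≈ -0.34380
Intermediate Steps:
r(z) = (94 + 3*z)/(30 + z) (r(z) = (91 + ((z + (z + z)) + 3))/(30 + z) = (91 + ((z + 2*z) + 3))/(30 + z) = (91 + (3*z + 3))/(30 + z) = (91 + (3 + 3*z))/(30 + z) = (94 + 3*z)/(30 + z))
15951/(-46347) + r(0)/8505 = 15951/(-46347) + ((94 + 3*0)/(30 + 0))/8505 = 15951*(-1/46347) + ((94 + 0)/30)*(1/8505) = -5317/15449 + ((1/30)*94)*(1/8505) = -5317/15449 + (47/15)*(1/8505) = -5317/15449 + 47/127575 = -96798596/281558025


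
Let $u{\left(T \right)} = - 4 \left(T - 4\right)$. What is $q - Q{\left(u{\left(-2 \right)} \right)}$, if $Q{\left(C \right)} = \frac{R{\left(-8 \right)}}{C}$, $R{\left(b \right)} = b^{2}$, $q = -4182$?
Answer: $- \frac{12554}{3} \approx -4184.7$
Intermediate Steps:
$u{\left(T \right)} = 16 - 4 T$ ($u{\left(T \right)} = - 4 \left(-4 + T\right) = 16 - 4 T$)
$Q{\left(C \right)} = \frac{64}{C}$ ($Q{\left(C \right)} = \frac{\left(-8\right)^{2}}{C} = \frac{64}{C}$)
$q - Q{\left(u{\left(-2 \right)} \right)} = -4182 - \frac{64}{16 - -8} = -4182 - \frac{64}{16 + 8} = -4182 - \frac{64}{24} = -4182 - 64 \cdot \frac{1}{24} = -4182 - \frac{8}{3} = - \frac{12554}{3}$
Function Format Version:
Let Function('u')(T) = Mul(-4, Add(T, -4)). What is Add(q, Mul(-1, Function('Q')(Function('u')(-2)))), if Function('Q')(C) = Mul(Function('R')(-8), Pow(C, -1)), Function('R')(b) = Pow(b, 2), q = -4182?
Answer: Rational(-12554, 3) ≈ -4184.7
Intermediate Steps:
Function('u')(T) = Add(16, Mul(-4, T)) (Function('u')(T) = Mul(-4, Add(-4, T)) = Add(16, Mul(-4, T)))
Function('Q')(C) = Mul(64, Pow(C, -1)) (Function('Q')(C) = Mul(Pow(-8, 2), Pow(C, -1)) = Mul(64, Pow(C, -1)))
Add(q, Mul(-1, Function('Q')(Function('u')(-2)))) = Add(-4182, Mul(-1, Mul(64, Pow(Add(16, Mul(-4, -2)), -1)))) = Add(-4182, Mul(-1, Mul(64, Pow(Add(16, 8), -1)))) = Add(-4182, Mul(-1, Mul(64, Pow(24, -1)))) = Add(-4182, Mul(-1, Mul(64, Rational(1, 24)))) = Add(-4182, Mul(-1, Rational(8, 3))) = Add(-4182, Rational(-8, 3)) = Rational(-12554, 3)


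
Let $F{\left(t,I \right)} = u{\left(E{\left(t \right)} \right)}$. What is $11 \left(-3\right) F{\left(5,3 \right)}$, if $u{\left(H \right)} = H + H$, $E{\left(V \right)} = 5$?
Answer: $-330$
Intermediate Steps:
$u{\left(H \right)} = 2 H$
$F{\left(t,I \right)} = 10$ ($F{\left(t,I \right)} = 2 \cdot 5 = 10$)
$11 \left(-3\right) F{\left(5,3 \right)} = 11 \left(-3\right) 10 = \left(-33\right) 10 = -330$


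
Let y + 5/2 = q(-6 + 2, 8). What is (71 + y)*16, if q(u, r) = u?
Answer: 1032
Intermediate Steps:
y = -13/2 (y = -5/2 + (-6 + 2) = -5/2 - 4 = -13/2 ≈ -6.5000)
(71 + y)*16 = (71 - 13/2)*16 = (129/2)*16 = 1032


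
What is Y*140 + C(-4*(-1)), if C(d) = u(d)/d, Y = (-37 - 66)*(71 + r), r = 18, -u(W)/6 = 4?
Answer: -1283386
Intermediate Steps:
u(W) = -24 (u(W) = -6*4 = -24)
Y = -9167 (Y = (-37 - 66)*(71 + 18) = -103*89 = -9167)
C(d) = -24/d
Y*140 + C(-4*(-1)) = -9167*140 - 24/((-4*(-1))) = -1283380 - 24/4 = -1283380 - 24*1/4 = -1283380 - 6 = -1283386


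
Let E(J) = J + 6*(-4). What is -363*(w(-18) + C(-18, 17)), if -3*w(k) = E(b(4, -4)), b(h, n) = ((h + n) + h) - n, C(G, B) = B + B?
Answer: -14278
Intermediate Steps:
C(G, B) = 2*B
b(h, n) = 2*h (b(h, n) = (n + 2*h) - n = 2*h)
E(J) = -24 + J (E(J) = J - 24 = -24 + J)
w(k) = 16/3 (w(k) = -(-24 + 2*4)/3 = -(-24 + 8)/3 = -⅓*(-16) = 16/3)
-363*(w(-18) + C(-18, 17)) = -363*(16/3 + 2*17) = -363*(16/3 + 34) = -363*118/3 = -14278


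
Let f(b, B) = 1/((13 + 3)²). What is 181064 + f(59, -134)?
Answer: 46352385/256 ≈ 1.8106e+5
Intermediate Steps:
f(b, B) = 1/256 (f(b, B) = 1/(16²) = 1/256)
181064 + f(59, -134) = 181064 + 1/256 = 46352385/256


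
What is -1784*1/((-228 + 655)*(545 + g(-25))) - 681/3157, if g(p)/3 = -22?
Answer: -20702723/92244383 ≈ -0.22443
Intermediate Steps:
g(p) = -66 (g(p) = 3*(-22) = -66)
-1784*1/((-228 + 655)*(545 + g(-25))) - 681/3157 = -1784*1/((-228 + 655)*(545 - 66)) - 681/3157 = -1784/(479*427) - 681*1/3157 = -1784/204533 - 681/3157 = -20702723/92244383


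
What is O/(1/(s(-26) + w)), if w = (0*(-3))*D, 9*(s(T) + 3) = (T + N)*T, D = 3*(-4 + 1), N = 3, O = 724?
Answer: 413404/9 ≈ 45934.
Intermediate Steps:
D = -9 (D = 3*(-3) = -9)
s(T) = -3 + T*(3 + T)/9 (s(T) = -3 + ((T + 3)*T)/9 = -3 + ((3 + T)*T)/9 = -3 + (T*(3 + T))/9 = -3 + T*(3 + T)/9)
w = 0 (w = (0*(-3))*(-9) = 0*(-9) = 0)
O/(1/(s(-26) + w)) = 724/(1/((-3 + (⅓)*(-26) + (⅑)*(-26)²) + 0)) = 724/(1/((-3 - 26/3 + (⅑)*676) + 0)) = 724/(1/((-3 - 26/3 + 676/9) + 0)) = 724/(1/(571/9 + 0)) = 724/(1/(571/9)) = 724/(9/571) = 724*(571/9) = 413404/9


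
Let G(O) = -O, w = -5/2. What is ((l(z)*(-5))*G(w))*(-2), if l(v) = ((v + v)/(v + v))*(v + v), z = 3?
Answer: 150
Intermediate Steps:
l(v) = 2*v (l(v) = ((2*v)/((2*v)))*(2*v) = ((2*v)*(1/(2*v)))*(2*v) = 1*(2*v) = 2*v)
w = -5/2 (w = -5*1/2 = -5/2 ≈ -2.5000)
((l(z)*(-5))*G(w))*(-2) = (((2*3)*(-5))*(-1*(-5/2)))*(-2) = ((6*(-5))*(5/2))*(-2) = -30*5/2*(-2) = -75*(-2) = 150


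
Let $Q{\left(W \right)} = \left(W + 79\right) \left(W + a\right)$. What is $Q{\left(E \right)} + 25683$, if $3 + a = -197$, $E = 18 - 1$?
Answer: $8115$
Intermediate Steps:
$E = 17$
$a = -200$ ($a = -3 - 197 = -200$)
$Q{\left(W \right)} = \left(-200 + W\right) \left(79 + W\right)$ ($Q{\left(W \right)} = \left(W + 79\right) \left(W - 200\right) = \left(79 + W\right) \left(-200 + W\right) = \left(-200 + W\right) \left(79 + W\right)$)
$Q{\left(E \right)} + 25683 = \left(-15800 + 17^{2} - 2057\right) + 25683 = \left(-15800 + 289 - 2057\right) + 25683 = -17568 + 25683 = 8115$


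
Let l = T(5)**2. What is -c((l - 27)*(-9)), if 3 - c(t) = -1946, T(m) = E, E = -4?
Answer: -1949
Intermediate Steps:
T(m) = -4
l = 16 (l = (-4)**2 = 16)
c(t) = 1949 (c(t) = 3 - 1*(-1946) = 3 + 1946 = 1949)
-c((l - 27)*(-9)) = -1*1949 = -1949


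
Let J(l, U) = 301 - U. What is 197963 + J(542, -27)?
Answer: 198291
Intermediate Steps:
197963 + J(542, -27) = 197963 + (301 - 1*(-27)) = 197963 + (301 + 27) = 197963 + 328 = 198291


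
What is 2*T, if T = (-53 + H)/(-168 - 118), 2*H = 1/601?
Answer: 63705/171886 ≈ 0.37062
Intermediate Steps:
H = 1/1202 (H = (½)/601 = (½)*(1/601) = 1/1202 ≈ 0.00083195)
T = 63705/343772 (T = (-53 + 1/1202)/(-168 - 118) = -63705/1202/(-286) = -63705/1202*(-1/286) = 63705/343772 ≈ 0.18531)
2*T = 2*(63705/343772) = 63705/171886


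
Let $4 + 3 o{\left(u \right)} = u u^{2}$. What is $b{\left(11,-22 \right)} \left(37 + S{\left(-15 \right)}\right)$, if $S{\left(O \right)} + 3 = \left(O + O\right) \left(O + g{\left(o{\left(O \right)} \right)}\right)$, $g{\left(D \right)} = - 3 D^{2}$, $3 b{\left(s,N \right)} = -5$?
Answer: $- \frac{570884470}{3} \approx -1.9029 \cdot 10^{8}$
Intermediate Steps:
$o{\left(u \right)} = - \frac{4}{3} + \frac{u^{3}}{3}$ ($o{\left(u \right)} = - \frac{4}{3} + \frac{u u^{2}}{3} = - \frac{4}{3} + \frac{u^{3}}{3}$)
$b{\left(s,N \right)} = - \frac{5}{3}$ ($b{\left(s,N \right)} = \frac{1}{3} \left(-5\right) = - \frac{5}{3}$)
$S{\left(O \right)} = -3 + 2 O \left(O - 3 \left(- \frac{4}{3} + \frac{O^{3}}{3}\right)^{2}\right)$ ($S{\left(O \right)} = -3 + \left(O + O\right) \left(O - 3 \left(- \frac{4}{3} + \frac{O^{3}}{3}\right)^{2}\right) = -3 + 2 O \left(O - 3 \left(- \frac{4}{3} + \frac{O^{3}}{3}\right)^{2}\right)$)
$b{\left(11,-22 \right)} \left(37 + S{\left(-15 \right)}\right) = - \frac{5 \left(37 - \left(3 - 450 - 10 \left(-4 + \left(-15\right)^{3}\right)^{2}\right)\right)}{3} = - \frac{5 \left(37 - \left(-447 - 10 \left(-4 - 3375\right)^{2}\right)\right)}{3} = - \frac{5 \left(37 - \left(-447 - 114176410\right)\right)}{3} = - \frac{5 \left(37 + \left(-3 + 450 + 114176410\right)\right)}{3} = - \frac{5 \left(37 + 114176857\right)}{3} = \left(- \frac{5}{3}\right) 114176894 = - \frac{570884470}{3}$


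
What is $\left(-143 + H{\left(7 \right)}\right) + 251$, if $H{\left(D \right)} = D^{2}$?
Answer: $157$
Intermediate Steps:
$\left(-143 + H{\left(7 \right)}\right) + 251 = \left(-143 + 7^{2}\right) + 251 = \left(-143 + 49\right) + 251 = -94 + 251 = 157$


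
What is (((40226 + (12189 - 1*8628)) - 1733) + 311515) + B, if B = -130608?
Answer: 222961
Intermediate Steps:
(((40226 + (12189 - 1*8628)) - 1733) + 311515) + B = (((40226 + (12189 - 1*8628)) - 1733) + 311515) - 130608 = (((40226 + (12189 - 8628)) - 1733) + 311515) - 130608 = (((40226 + 3561) - 1733) + 311515) - 130608 = ((43787 - 1733) + 311515) - 130608 = (42054 + 311515) - 130608 = 353569 - 130608 = 222961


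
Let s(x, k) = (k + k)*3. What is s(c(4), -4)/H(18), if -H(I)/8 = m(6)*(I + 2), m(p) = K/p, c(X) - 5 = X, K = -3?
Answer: -3/10 ≈ -0.30000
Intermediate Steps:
c(X) = 5 + X
s(x, k) = 6*k (s(x, k) = (2*k)*3 = 6*k)
m(p) = -3/p
H(I) = 8 + 4*I (H(I) = -8*(-3/6)*(I + 2) = -8*(-3*⅙)*(2 + I) = -(-4)*(2 + I) = -8*(-1 - I/2) = 8 + 4*I)
s(c(4), -4)/H(18) = (6*(-4))/(8 + 4*18) = -24/(8 + 72) = -24/80 = -24*1/80 = -3/10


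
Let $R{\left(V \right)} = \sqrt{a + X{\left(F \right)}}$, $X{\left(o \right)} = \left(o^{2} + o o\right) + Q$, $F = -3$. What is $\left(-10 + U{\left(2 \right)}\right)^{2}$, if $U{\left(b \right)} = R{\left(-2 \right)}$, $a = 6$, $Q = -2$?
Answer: $\left(10 - \sqrt{22}\right)^{2} \approx 28.192$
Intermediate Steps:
$X{\left(o \right)} = -2 + 2 o^{2}$ ($X{\left(o \right)} = \left(o^{2} + o o\right) - 2 = \left(o^{2} + o^{2}\right) - 2 = 2 o^{2} - 2 = -2 + 2 o^{2}$)
$R{\left(V \right)} = \sqrt{22}$ ($R{\left(V \right)} = \sqrt{6 - \left(2 - 2 \left(-3\right)^{2}\right)} = \sqrt{6 + \left(-2 + 2 \cdot 9\right)} = \sqrt{6 + \left(-2 + 18\right)} = \sqrt{6 + 16} = \sqrt{22}$)
$U{\left(b \right)} = \sqrt{22}$
$\left(-10 + U{\left(2 \right)}\right)^{2} = \left(-10 + \sqrt{22}\right)^{2}$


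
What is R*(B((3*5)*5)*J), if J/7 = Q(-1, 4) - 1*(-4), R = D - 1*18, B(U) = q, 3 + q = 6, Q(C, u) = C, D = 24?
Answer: 378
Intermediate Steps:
q = 3 (q = -3 + 6 = 3)
B(U) = 3
R = 6 (R = 24 - 1*18 = 24 - 18 = 6)
J = 21 (J = 7*(-1 - 1*(-4)) = 7*(-1 + 4) = 7*3 = 21)
R*(B((3*5)*5)*J) = 6*(3*21) = 6*63 = 378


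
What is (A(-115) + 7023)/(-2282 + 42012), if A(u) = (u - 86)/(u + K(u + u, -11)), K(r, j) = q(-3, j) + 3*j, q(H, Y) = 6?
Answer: 997467/5641660 ≈ 0.17680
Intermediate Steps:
K(r, j) = 6 + 3*j
A(u) = (-86 + u)/(-27 + u) (A(u) = (u - 86)/(u + (6 + 3*(-11))) = (-86 + u)/(u + (6 - 33)) = (-86 + u)/(u - 27) = (-86 + u)/(-27 + u))
(A(-115) + 7023)/(-2282 + 42012) = ((-86 - 115)/(-27 - 115) + 7023)/(-2282 + 42012) = (-201/(-142) + 7023)/39730 = (-1/142*(-201) + 7023)*(1/39730) = (201/142 + 7023)*(1/39730) = (997467/142)*(1/39730) = 997467/5641660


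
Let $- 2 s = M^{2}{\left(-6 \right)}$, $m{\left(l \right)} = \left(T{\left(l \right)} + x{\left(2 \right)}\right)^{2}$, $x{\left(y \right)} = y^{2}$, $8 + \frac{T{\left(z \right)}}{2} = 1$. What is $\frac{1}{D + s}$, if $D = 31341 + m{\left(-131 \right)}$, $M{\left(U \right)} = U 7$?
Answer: $\frac{1}{30559} \approx 3.2724 \cdot 10^{-5}$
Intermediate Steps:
$T{\left(z \right)} = -14$ ($T{\left(z \right)} = -16 + 2 \cdot 1 = -16 + 2 = -14$)
$M{\left(U \right)} = 7 U$
$m{\left(l \right)} = 100$ ($m{\left(l \right)} = \left(-14 + 2^{2}\right)^{2} = \left(-14 + 4\right)^{2} = \left(-10\right)^{2} = 100$)
$s = -882$ ($s = - \frac{\left(7 \left(-6\right)\right)^{2}}{2} = - \frac{\left(-42\right)^{2}}{2} = \left(- \frac{1}{2}\right) 1764 = -882$)
$D = 31441$ ($D = 31341 + 100 = 31441$)
$\frac{1}{D + s} = \frac{1}{31441 - 882} = \frac{1}{30559}$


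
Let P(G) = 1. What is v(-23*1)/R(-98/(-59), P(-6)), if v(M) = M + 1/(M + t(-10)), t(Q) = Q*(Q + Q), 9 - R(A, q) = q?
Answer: -2035/708 ≈ -2.8743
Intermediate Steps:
R(A, q) = 9 - q
t(Q) = 2*Q² (t(Q) = Q*(2*Q) = 2*Q²)
v(M) = M + 1/(200 + M) (v(M) = M + 1/(M + 2*(-10)²) = M + 1/(M + 2*100) = M + 1/(M + 200) = M + 1/(200 + M))
v(-23*1)/R(-98/(-59), P(-6)) = ((1 + (-23*1)² + 200*(-23*1))/(200 - 23*1))/(9 - 1*1) = ((1 + (-23)² + 200*(-23))/(200 - 23))/(9 - 1) = ((1 + 529 - 4600)/177)/8 = ((1/177)*(-4070))*(⅛) = -4070/177*⅛ = -2035/708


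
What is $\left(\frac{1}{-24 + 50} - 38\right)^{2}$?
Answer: $\frac{974169}{676} \approx 1441.1$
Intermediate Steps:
$\left(\frac{1}{-24 + 50} - 38\right)^{2} = \left(\frac{1}{26} - 38\right)^{2} = \left(- \frac{987}{26}\right)^{2} = \frac{974169}{676}$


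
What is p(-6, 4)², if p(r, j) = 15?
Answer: 225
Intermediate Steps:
p(-6, 4)² = 15² = 225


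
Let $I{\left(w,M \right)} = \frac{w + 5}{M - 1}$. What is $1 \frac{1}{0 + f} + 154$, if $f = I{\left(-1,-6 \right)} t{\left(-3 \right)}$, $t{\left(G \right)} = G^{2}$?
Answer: $\frac{5537}{36} \approx 153.81$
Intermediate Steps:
$I{\left(w,M \right)} = \frac{5 + w}{-1 + M}$
$f = - \frac{36}{7}$ ($f = \frac{5 - 1}{-1 - 6} \left(-3\right)^{2} = \frac{1}{-7} \cdot 4 \cdot 9 = \left(- \frac{1}{7}\right) 4 \cdot 9 = \left(- \frac{4}{7}\right) 9 = - \frac{36}{7} \approx -5.1429$)
$1 \frac{1}{0 + f} + 154 = 1 \frac{1}{0 - \frac{36}{7}} + 154 = 1 \frac{1}{- \frac{36}{7}} + 154 = 1 \left(- \frac{7}{36}\right) + 154 = - \frac{7}{36} + 154 = \frac{5537}{36}$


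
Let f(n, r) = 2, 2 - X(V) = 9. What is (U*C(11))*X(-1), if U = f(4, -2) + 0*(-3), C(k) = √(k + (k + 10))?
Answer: -56*√2 ≈ -79.196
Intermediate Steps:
X(V) = -7 (X(V) = 2 - 1*9 = 2 - 9 = -7)
C(k) = √(10 + 2*k) (C(k) = √(k + (10 + k)) = √(10 + 2*k))
U = 2 (U = 2 + 0*(-3) = 2 + 0 = 2)
(U*C(11))*X(-1) = (2*√(10 + 2*11))*(-7) = (2*√(10 + 22))*(-7) = (2*√32)*(-7) = (2*(4*√2))*(-7) = (8*√2)*(-7) = -56*√2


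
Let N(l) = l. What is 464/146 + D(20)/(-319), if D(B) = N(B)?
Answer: 72548/23287 ≈ 3.1154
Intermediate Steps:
D(B) = B
464/146 + D(20)/(-319) = 464/146 + 20/(-319) = 464*(1/146) + 20*(-1/319) = 232/73 - 20/319 = 72548/23287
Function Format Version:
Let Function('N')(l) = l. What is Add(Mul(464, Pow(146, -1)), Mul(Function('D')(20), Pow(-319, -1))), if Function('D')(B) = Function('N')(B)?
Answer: Rational(72548, 23287) ≈ 3.1154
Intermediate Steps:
Function('D')(B) = B
Add(Mul(464, Pow(146, -1)), Mul(Function('D')(20), Pow(-319, -1))) = Add(Mul(464, Pow(146, -1)), Mul(20, Pow(-319, -1))) = Add(Mul(464, Rational(1, 146)), Mul(20, Rational(-1, 319))) = Add(Rational(232, 73), Rational(-20, 319)) = Rational(72548, 23287)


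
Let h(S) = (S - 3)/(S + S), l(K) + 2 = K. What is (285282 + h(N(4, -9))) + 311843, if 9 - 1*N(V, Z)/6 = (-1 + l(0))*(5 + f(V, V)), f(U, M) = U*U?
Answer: 171972143/288 ≈ 5.9713e+5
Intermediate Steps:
f(U, M) = U**2
l(K) = -2 + K
N(V, Z) = 144 + 18*V**2 (N(V, Z) = 54 - 6*(-1 + (-2 + 0))*(5 + V**2) = 54 - 6*(-1 - 2)*(5 + V**2) = 54 - (-18)*(5 + V**2) = 54 - 6*(-15 - 3*V**2) = 54 + (90 + 18*V**2) = 144 + 18*V**2)
h(S) = (-3 + S)/(2*S) (h(S) = (-3 + S)/((2*S)) = (-3 + S)*(1/(2*S)) = (-3 + S)/(2*S))
(285282 + h(N(4, -9))) + 311843 = (285282 + (-3 + (144 + 18*4**2))/(2*(144 + 18*4**2))) + 311843 = (285282 + (-3 + (144 + 18*16))/(2*(144 + 18*16))) + 311843 = (285282 + (-3 + (144 + 288))/(2*(144 + 288))) + 311843 = (285282 + (1/2)*(-3 + 432)/432) + 311843 = (285282 + (1/2)*(1/432)*429) + 311843 = (285282 + 143/288) + 311843 = 82161359/288 + 311843 = 171972143/288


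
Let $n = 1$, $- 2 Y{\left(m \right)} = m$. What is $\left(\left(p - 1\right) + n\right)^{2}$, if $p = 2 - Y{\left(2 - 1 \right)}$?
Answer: $\frac{25}{4} \approx 6.25$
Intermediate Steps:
$Y{\left(m \right)} = - \frac{m}{2}$
$p = \frac{5}{2}$ ($p = 2 - - \frac{2 - 1}{2} = 2 - \left(- \frac{1}{2}\right) 1 = 2 - - \frac{1}{2} = 2 + \frac{1}{2} = \frac{5}{2} \approx 2.5$)
$\left(\left(p - 1\right) + n\right)^{2} = \left(\left(\frac{5}{2} - 1\right) + 1\right)^{2} = \left(\frac{3}{2} + 1\right)^{2} = \left(\frac{5}{2}\right)^{2} = \frac{25}{4}$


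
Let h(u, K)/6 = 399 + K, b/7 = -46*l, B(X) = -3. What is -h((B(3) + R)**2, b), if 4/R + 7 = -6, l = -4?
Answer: -10122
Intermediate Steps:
R = -4/13 (R = 4/(-7 - 6) = 4/(-13) = 4*(-1/13) = -4/13 ≈ -0.30769)
b = 1288 (b = 7*(-46*(-4)) = 7*184 = 1288)
h(u, K) = 2394 + 6*K (h(u, K) = 6*(399 + K) = 2394 + 6*K)
-h((B(3) + R)**2, b) = -(2394 + 6*1288) = -(2394 + 7728) = -1*10122 = -10122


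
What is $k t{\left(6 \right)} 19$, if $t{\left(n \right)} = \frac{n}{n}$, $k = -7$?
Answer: $-133$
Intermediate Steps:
$t{\left(n \right)} = 1$
$k t{\left(6 \right)} 19 = \left(-7\right) 1 \cdot 19 = \left(-7\right) 19 = -133$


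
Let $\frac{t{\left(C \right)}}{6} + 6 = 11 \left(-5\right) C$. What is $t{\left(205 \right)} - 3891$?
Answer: $-71577$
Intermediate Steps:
$t{\left(C \right)} = -36 - 330 C$ ($t{\left(C \right)} = -36 + 6 \cdot 11 \left(-5\right) C = -36 + 6 \left(- 55 C\right) = -36 - 330 C$)
$t{\left(205 \right)} - 3891 = \left(-36 - 67650\right) - 3891 = -67686 - 3891 = -71577$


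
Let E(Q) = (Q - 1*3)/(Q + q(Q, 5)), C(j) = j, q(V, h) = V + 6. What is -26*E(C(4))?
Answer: -13/7 ≈ -1.8571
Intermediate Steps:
q(V, h) = 6 + V
E(Q) = (-3 + Q)/(6 + 2*Q) (E(Q) = (Q - 1*3)/(Q + (6 + Q)) = (Q - 3)/(6 + 2*Q) = (-3 + Q)/(6 + 2*Q))
-26*E(C(4)) = -13*(-3 + 4)/(3 + 4) = -13/7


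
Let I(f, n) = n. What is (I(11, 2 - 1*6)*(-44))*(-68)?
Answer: -11968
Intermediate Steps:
(I(11, 2 - 1*6)*(-44))*(-68) = ((2 - 1*6)*(-44))*(-68) = ((2 - 6)*(-44))*(-68) = -4*(-44)*(-68) = 176*(-68) = -11968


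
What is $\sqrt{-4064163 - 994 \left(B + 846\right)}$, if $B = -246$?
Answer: $i \sqrt{4660563} \approx 2158.8 i$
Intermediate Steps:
$\sqrt{-4064163 - 994 \left(B + 846\right)} = \sqrt{-4064163 - 994 \left(-246 + 846\right)} = \sqrt{-4064163 - 596400} = \sqrt{-4660563} = i \sqrt{4660563}$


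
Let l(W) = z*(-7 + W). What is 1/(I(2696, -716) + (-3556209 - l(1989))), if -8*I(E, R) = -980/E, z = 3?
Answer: -5392/19207139515 ≈ -2.8073e-7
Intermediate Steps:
l(W) = -21 + 3*W (l(W) = 3*(-7 + W) = -21 + 3*W)
I(E, R) = 245/(2*E) (I(E, R) = -(-245)/(2*E) = 245/(2*E))
1/(I(2696, -716) + (-3556209 - l(1989))) = 1/((245/2)/2696 + (-3556209 - (-21 + 3*1989))) = 1/((245/2)*(1/2696) + (-3556209 - (-21 + 5967))) = 1/(245/5392 + (-3556209 - 1*5946)) = 1/(245/5392 + (-3556209 - 5946)) = 1/(245/5392 - 3562155) = 1/(-19207139515/5392) = -5392/19207139515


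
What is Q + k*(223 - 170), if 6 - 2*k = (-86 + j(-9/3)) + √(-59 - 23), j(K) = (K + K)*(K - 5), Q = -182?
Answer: 984 - 53*I*√82/2 ≈ 984.0 - 239.97*I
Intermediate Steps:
j(K) = 2*K*(-5 + K) (j(K) = (2*K)*(-5 + K) = 2*K*(-5 + K))
k = 22 - I*√82/2 (k = 3 - ((-86 + 2*(-9/3)*(-5 - 9/3)) + √(-59 - 23))/2 = 3 - ((-86 + 2*(-9*⅓)*(-5 - 9*⅓)) + √(-82))/2 = 3 - ((-86 + 2*(-3)*(-5 - 3)) + I*√82)/2 = 3 - ((-86 + 2*(-3)*(-8)) + I*√82)/2 = 3 - ((-86 + 48) + I*√82)/2 = 3 - (-38 + I*√82)/2 = 3 + (19 - I*√82/2) = 22 - I*√82/2 ≈ 22.0 - 4.5277*I)
Q + k*(223 - 170) = -182 + (22 - I*√82/2)*(223 - 170) = -182 + (22 - I*√82/2)*53 = -182 + (1166 - 53*I*√82/2) = 984 - 53*I*√82/2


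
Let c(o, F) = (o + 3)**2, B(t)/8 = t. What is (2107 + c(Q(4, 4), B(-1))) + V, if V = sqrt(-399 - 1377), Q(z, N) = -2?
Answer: 2108 + 4*I*sqrt(111) ≈ 2108.0 + 42.143*I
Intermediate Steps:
B(t) = 8*t
c(o, F) = (3 + o)**2
V = 4*I*sqrt(111) (V = sqrt(-1776) = 4*I*sqrt(111) ≈ 42.143*I)
(2107 + c(Q(4, 4), B(-1))) + V = (2107 + (3 - 2)**2) + 4*I*sqrt(111) = (2107 + 1**2) + 4*I*sqrt(111) = (2107 + 1) + 4*I*sqrt(111) = 2108 + 4*I*sqrt(111)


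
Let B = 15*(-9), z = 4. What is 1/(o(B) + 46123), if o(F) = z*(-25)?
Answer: 1/46023 ≈ 2.1728e-5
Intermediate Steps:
B = -135
o(F) = -100 (o(F) = 4*(-25) = -100)
1/(o(B) + 46123) = 1/(-100 + 46123) = 1/46023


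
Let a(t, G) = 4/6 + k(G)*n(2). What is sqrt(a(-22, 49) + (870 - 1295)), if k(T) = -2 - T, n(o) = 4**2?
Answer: 61*I*sqrt(3)/3 ≈ 35.218*I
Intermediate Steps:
n(o) = 16
a(t, G) = -94/3 - 16*G (a(t, G) = 4/6 + (-2 - G)*16 = 4*(1/6) + (-32 - 16*G) = 2/3 + (-32 - 16*G) = -94/3 - 16*G)
sqrt(a(-22, 49) + (870 - 1295)) = sqrt((-94/3 - 16*49) + (870 - 1295)) = sqrt((-94/3 - 784) - 425) = sqrt(-2446/3 - 425) = sqrt(-3721/3) = 61*I*sqrt(3)/3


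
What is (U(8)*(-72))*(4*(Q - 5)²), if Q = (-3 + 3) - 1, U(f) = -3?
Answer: 31104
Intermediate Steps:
Q = -1 (Q = 0 - 1 = -1)
(U(8)*(-72))*(4*(Q - 5)²) = (-3*(-72))*(4*(-1 - 5)²) = 216*(4*(-6)²) = 216*(4*36) = 216*144 = 31104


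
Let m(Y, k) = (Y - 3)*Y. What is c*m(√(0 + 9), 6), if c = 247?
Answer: 0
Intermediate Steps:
m(Y, k) = Y*(-3 + Y) (m(Y, k) = (-3 + Y)*Y = Y*(-3 + Y))
c*m(√(0 + 9), 6) = 247*(√(0 + 9)*(-3 + √(0 + 9))) = 247*(√9*(-3 + √9)) = 247*(3*(-3 + 3)) = 247*(3*0) = 247*0 = 0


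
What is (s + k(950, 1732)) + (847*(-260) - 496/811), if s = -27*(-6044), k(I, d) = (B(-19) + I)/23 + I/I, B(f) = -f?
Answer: -1063024792/18653 ≈ -56990.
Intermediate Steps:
k(I, d) = 42/23 + I/23 (k(I, d) = (-1*(-19) + I)/23 + I/I = (19 + I)*(1/23) + 1 = (19/23 + I/23) + 1 = 42/23 + I/23)
s = 163188
(s + k(950, 1732)) + (847*(-260) - 496/811) = (163188 + (42/23 + (1/23)*950)) + (847*(-260) - 496/811) = (163188 + (42/23 + 950/23)) + (-220220 - 496*1/811) = (163188 + 992/23) + (-220220 - 496/811) = 3754316/23 - 178598916/811 = -1063024792/18653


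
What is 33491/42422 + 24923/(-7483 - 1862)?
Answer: -744310111/396433590 ≈ -1.8775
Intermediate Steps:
33491/42422 + 24923/(-7483 - 1862) = 33491*(1/42422) + 24923/(-9345) = 33491/42422 + 24923*(-1/9345) = 33491/42422 - 24923/9345 = -744310111/396433590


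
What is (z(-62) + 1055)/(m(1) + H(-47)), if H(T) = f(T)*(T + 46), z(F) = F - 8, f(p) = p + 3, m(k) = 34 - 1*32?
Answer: 985/46 ≈ 21.413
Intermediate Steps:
m(k) = 2 (m(k) = 34 - 32 = 2)
f(p) = 3 + p
z(F) = -8 + F
H(T) = (3 + T)*(46 + T) (H(T) = (3 + T)*(T + 46) = (3 + T)*(46 + T))
(z(-62) + 1055)/(m(1) + H(-47)) = ((-8 - 62) + 1055)/(2 + (3 - 47)*(46 - 47)) = (-70 + 1055)/(2 - 44*(-1)) = 985/(2 + 44) = 985/46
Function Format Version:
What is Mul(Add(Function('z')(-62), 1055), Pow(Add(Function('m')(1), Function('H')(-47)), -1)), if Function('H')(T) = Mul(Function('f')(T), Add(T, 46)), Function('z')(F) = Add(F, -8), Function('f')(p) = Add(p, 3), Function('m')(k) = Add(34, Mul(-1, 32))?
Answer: Rational(985, 46) ≈ 21.413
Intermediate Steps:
Function('m')(k) = 2 (Function('m')(k) = Add(34, -32) = 2)
Function('f')(p) = Add(3, p)
Function('z')(F) = Add(-8, F)
Function('H')(T) = Mul(Add(3, T), Add(46, T)) (Function('H')(T) = Mul(Add(3, T), Add(T, 46)) = Mul(Add(3, T), Add(46, T)))
Mul(Add(Function('z')(-62), 1055), Pow(Add(Function('m')(1), Function('H')(-47)), -1)) = Mul(Add(Add(-8, -62), 1055), Pow(Add(2, Mul(Add(3, -47), Add(46, -47))), -1)) = Mul(Add(-70, 1055), Pow(Add(2, Mul(-44, -1)), -1)) = Mul(985, Pow(Add(2, 44), -1)) = Mul(985, Pow(46, -1)) = Mul(985, Rational(1, 46)) = Rational(985, 46)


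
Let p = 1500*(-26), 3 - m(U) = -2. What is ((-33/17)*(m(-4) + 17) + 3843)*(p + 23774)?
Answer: -983675730/17 ≈ -5.7863e+7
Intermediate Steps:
m(U) = 5 (m(U) = 3 - 1*(-2) = 3 + 2 = 5)
p = -39000
((-33/17)*(m(-4) + 17) + 3843)*(p + 23774) = ((-33/17)*(5 + 17) + 3843)*(-39000 + 23774) = (-33*1/17*22 + 3843)*(-15226) = (-33/17*22 + 3843)*(-15226) = (-726/17 + 3843)*(-15226) = (64605/17)*(-15226) = -983675730/17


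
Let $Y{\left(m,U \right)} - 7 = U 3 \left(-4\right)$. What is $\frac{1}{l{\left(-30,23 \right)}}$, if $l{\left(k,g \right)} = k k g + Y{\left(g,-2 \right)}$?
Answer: $\frac{1}{20731} \approx 4.8237 \cdot 10^{-5}$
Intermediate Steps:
$Y{\left(m,U \right)} = 7 - 12 U$ ($Y{\left(m,U \right)} = 7 + U 3 \left(-4\right) = 7 + 3 U \left(-4\right) = 7 - 12 U$)
$l{\left(k,g \right)} = 31 + g k^{2}$ ($l{\left(k,g \right)} = k k g + \left(7 - -24\right) = k^{2} g + \left(7 + 24\right) = g k^{2} + 31 = 31 + g k^{2}$)
$\frac{1}{l{\left(-30,23 \right)}} = \frac{1}{31 + 23 \left(-30\right)^{2}} = \frac{1}{31 + 23 \cdot 900} = \frac{1}{31 + 20700} = \frac{1}{20731}$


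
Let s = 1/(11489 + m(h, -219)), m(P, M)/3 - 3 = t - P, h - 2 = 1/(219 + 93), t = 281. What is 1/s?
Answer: 1282839/104 ≈ 12335.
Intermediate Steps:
h = 625/312 (h = 2 + 1/(219 + 93) = 2 + 1/312 = 625/312 ≈ 2.0032)
m(P, M) = 852 - 3*P (m(P, M) = 9 + 3*(281 - P) = 9 + (843 - 3*P) = 852 - 3*P)
s = 104/1282839 (s = 1/(11489 + (852 - 3*625/312)) = 1/(11489 + (852 - 625/104)) = 1/(11489 + 87983/104) = 1/(1282839/104) = 104/1282839 ≈ 8.1070e-5)
1/s = 1/(104/1282839) = 1282839/104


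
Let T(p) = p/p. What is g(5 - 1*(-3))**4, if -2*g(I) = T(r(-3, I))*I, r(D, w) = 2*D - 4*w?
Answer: 256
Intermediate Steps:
r(D, w) = -4*w + 2*D
T(p) = 1
g(I) = -I/2
g(5 - 1*(-3))**4 = (-(5 - 1*(-3))/2)**4 = (-(5 + 3)/2)**4 = (-1/2*8)**4 = (-4)**4 = 256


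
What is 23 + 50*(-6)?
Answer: -277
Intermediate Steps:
23 + 50*(-6) = 23 - 300 = -277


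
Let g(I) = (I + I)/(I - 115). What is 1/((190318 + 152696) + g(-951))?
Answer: 533/182827413 ≈ 2.9153e-6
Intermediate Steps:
g(I) = 2*I/(-115 + I) (g(I) = (2*I)/(-115 + I) = 2*I/(-115 + I))
1/((190318 + 152696) + g(-951)) = 1/((190318 + 152696) + 2*(-951)/(-115 - 951)) = 1/(343014 + 2*(-951)/(-1066)) = 1/(343014 + 2*(-951)*(-1/1066)) = 1/(343014 + 951/533) = 1/(182827413/533) = 533/182827413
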